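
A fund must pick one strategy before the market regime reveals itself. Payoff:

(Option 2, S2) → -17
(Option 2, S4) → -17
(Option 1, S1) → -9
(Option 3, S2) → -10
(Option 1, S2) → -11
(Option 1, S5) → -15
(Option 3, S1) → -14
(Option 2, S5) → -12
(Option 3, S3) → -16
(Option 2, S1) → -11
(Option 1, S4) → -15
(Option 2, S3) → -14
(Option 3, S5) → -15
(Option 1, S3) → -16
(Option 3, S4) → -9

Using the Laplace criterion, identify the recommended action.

Row averages: Option 1=-13.2, Option 2=-14.2, Option 3=-12.8
Highest average = -12.8 → Option 3.

Option 3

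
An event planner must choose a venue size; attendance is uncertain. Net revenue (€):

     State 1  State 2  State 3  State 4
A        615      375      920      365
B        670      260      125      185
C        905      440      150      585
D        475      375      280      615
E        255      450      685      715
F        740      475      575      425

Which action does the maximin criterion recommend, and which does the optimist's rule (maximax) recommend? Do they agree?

Row minima: A=365, B=125, C=150, D=280, E=255, F=425
Best worst-case = 425 → F.
Row maxima: A=920, B=670, C=905, D=615, E=715, F=740
Best best-case = 920 → A.

maximin → F; maximax → A (disagree)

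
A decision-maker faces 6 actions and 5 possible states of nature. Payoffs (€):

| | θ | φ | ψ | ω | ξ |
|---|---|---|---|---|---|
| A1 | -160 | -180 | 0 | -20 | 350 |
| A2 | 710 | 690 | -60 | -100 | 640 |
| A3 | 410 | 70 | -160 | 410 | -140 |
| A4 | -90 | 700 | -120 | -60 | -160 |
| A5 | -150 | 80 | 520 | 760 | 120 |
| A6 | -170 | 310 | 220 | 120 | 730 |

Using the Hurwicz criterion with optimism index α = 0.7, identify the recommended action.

A1: 0.7·350 + 0.3·(-180) = 191
A2: 0.7·710 + 0.3·(-100) = 467
A3: 0.7·410 + 0.3·(-160) = 239
A4: 0.7·700 + 0.3·(-160) = 442
A5: 0.7·760 + 0.3·(-150) = 487
A6: 0.7·730 + 0.3·(-170) = 460
Highest Hurwicz score = 487 → A5.

A5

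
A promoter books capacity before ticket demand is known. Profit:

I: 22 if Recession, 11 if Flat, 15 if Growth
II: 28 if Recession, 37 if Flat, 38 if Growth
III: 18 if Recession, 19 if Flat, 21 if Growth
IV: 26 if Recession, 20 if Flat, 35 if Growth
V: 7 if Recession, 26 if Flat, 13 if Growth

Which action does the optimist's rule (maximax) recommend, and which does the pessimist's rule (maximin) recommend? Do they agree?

Row maxima: I=22, II=38, III=21, IV=35, V=26
Best best-case = 38 → II.
Row minima: I=11, II=28, III=18, IV=20, V=7
Best worst-case = 28 → II.

maximax → II; maximin → II (agree)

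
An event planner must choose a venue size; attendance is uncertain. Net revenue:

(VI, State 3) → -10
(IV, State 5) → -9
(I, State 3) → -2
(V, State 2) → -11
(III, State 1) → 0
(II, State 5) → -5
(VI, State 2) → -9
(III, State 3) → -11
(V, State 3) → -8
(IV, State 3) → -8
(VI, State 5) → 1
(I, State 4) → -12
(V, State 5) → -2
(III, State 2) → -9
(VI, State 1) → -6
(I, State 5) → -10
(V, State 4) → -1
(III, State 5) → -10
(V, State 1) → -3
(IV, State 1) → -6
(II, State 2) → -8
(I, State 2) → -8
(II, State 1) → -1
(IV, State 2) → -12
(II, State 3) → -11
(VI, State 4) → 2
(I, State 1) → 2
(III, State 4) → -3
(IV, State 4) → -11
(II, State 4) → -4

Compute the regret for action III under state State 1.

2

Best payoff under State 1 is 2.
Regret = 2 − 0 = 2.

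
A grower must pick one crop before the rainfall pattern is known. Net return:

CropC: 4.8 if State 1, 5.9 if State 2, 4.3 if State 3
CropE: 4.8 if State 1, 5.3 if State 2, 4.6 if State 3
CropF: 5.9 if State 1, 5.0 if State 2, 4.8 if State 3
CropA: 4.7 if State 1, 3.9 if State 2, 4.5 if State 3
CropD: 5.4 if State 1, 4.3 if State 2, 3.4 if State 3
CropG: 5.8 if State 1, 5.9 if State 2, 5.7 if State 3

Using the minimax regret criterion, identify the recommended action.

CropG

Column bests: State 1=5.9, State 2=5.9, State 3=5.7.
CropC regrets: 1.1, 0.0, 1.4 → max 1.4
CropE regrets: 1.1, 0.6, 1.1 → max 1.1
CropF regrets: 0.0, 0.9, 0.9 → max 0.9
CropA regrets: 1.2, 2.0, 1.2 → max 2.0
CropD regrets: 0.5, 1.6, 2.3 → max 2.3
CropG regrets: 0.1, 0.0, 0.0 → max 0.1
Smallest max regret = 0.1 → CropG.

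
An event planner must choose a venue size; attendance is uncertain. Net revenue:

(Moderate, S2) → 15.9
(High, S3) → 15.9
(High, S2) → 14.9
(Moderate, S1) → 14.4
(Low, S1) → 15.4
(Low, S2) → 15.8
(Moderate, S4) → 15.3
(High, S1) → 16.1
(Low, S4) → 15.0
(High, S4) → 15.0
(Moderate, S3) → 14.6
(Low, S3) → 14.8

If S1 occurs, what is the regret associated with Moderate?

Best payoff under S1 is 16.1.
Regret = 16.1 − 14.4 = 1.7.

1.7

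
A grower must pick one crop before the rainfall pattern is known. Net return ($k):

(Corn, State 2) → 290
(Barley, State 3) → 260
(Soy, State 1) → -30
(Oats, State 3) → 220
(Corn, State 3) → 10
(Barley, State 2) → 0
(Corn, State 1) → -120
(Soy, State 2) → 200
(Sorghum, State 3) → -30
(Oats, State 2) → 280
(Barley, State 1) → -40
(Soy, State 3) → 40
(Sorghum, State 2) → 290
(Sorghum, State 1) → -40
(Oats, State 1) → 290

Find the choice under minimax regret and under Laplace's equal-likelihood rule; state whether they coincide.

Column bests: State 1=290, State 2=290, State 3=260.
Soy regrets: 320, 90, 220 → max 320
Barley regrets: 330, 290, 0 → max 330
Sorghum regrets: 330, 0, 290 → max 330
Corn regrets: 410, 0, 250 → max 410
Oats regrets: 0, 10, 40 → max 40
Smallest max regret = 40 → Oats.
Row averages: Soy=70, Barley=220/3, Sorghum=220/3, Corn=60, Oats=790/3
Highest average = 790/3 → Oats.

minimax regret → Oats; laplace → Oats (agree)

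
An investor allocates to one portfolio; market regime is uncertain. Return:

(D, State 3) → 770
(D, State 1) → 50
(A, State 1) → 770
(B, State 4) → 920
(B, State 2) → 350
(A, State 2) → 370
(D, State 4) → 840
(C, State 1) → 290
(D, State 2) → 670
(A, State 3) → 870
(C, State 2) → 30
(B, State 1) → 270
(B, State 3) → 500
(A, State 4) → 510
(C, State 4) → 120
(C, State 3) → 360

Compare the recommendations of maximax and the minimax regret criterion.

maximax → B; minimax regret → A (disagree)

Row maxima: A=870, B=920, C=360, D=840
Best best-case = 920 → B.
Column bests: State 1=770, State 2=670, State 3=870, State 4=920.
A regrets: 0, 300, 0, 410 → max 410
B regrets: 500, 320, 370, 0 → max 500
C regrets: 480, 640, 510, 800 → max 800
D regrets: 720, 0, 100, 80 → max 720
Smallest max regret = 410 → A.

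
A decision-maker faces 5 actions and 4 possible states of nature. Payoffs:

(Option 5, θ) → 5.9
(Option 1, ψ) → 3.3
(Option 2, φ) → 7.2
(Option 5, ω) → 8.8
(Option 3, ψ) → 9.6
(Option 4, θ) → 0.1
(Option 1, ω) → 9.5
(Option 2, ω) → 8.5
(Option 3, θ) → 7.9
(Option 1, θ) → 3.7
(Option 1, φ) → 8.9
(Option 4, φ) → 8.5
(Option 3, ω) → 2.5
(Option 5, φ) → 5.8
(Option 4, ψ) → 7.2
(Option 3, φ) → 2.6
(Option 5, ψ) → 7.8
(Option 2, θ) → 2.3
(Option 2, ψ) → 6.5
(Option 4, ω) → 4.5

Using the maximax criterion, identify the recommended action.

Row maxima: Option 1=9.5, Option 2=8.5, Option 3=9.6, Option 4=8.5, Option 5=8.8
Best best-case = 9.6 → Option 3.

Option 3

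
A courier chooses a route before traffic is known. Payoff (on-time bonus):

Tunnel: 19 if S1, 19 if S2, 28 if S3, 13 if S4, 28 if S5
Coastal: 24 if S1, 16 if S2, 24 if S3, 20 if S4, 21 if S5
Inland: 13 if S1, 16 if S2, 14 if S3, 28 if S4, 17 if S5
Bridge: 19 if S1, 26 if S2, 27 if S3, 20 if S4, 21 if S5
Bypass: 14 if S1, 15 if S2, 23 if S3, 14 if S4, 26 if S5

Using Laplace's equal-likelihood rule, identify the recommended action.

Bridge

Row averages: Tunnel=21.4, Coastal=21, Inland=17.6, Bridge=22.6, Bypass=18.4
Highest average = 22.6 → Bridge.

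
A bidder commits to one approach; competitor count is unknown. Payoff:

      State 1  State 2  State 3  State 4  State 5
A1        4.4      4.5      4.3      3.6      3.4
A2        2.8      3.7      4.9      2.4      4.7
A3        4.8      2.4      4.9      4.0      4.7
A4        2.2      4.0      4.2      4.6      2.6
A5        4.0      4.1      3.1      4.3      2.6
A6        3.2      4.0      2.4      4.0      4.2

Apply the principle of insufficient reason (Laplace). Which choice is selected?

A3

Row averages: A1=4.04, A2=3.7, A3=4.16, A4=3.52, A5=3.62, A6=3.56
Highest average = 4.16 → A3.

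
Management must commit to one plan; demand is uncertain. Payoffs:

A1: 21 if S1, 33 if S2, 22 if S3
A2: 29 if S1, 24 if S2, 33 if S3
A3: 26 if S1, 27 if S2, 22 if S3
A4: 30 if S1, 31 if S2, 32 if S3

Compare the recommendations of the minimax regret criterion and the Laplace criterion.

minimax regret → A4; laplace → A4 (agree)

Column bests: S1=30, S2=33, S3=33.
A1 regrets: 9, 0, 11 → max 11
A2 regrets: 1, 9, 0 → max 9
A3 regrets: 4, 6, 11 → max 11
A4 regrets: 0, 2, 1 → max 2
Smallest max regret = 2 → A4.
Row averages: A1=76/3, A2=86/3, A3=25, A4=31
Highest average = 31 → A4.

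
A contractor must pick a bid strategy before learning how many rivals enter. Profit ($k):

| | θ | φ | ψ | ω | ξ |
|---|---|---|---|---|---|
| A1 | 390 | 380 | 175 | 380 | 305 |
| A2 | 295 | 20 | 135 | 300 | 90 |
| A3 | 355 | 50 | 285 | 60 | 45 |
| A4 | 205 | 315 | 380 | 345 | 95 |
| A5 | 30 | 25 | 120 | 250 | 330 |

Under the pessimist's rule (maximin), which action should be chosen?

A1

Row minima: A1=175, A2=20, A3=45, A4=95, A5=25
Best worst-case = 175 → A1.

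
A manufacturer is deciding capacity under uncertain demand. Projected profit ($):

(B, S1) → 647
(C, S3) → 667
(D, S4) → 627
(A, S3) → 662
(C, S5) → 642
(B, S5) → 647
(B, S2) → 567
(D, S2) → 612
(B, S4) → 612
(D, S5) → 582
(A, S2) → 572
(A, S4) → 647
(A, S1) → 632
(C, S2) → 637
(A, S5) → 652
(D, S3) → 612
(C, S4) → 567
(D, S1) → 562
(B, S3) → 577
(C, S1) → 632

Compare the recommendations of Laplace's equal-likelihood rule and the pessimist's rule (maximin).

laplace → A; maximin → A (agree)

Row averages: A=633, B=610, C=629, D=599
Highest average = 633 → A.
Row minima: A=572, B=567, C=567, D=562
Best worst-case = 572 → A.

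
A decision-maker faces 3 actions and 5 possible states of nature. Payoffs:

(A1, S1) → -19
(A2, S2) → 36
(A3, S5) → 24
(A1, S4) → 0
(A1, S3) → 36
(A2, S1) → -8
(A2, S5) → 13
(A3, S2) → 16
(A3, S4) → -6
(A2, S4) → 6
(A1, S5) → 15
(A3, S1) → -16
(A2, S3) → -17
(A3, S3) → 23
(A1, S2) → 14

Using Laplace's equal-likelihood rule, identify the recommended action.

A1

Row averages: A1=9.2, A2=6, A3=8.2
Highest average = 9.2 → A1.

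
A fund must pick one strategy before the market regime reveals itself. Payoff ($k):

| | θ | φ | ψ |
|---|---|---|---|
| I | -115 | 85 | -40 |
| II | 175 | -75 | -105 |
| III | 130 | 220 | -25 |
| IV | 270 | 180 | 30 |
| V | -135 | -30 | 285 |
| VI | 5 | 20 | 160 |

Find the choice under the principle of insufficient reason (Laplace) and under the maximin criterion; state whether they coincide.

Row averages: I=-70/3, II=-5/3, III=325/3, IV=160, V=40, VI=185/3
Highest average = 160 → IV.
Row minima: I=-115, II=-105, III=-25, IV=30, V=-135, VI=5
Best worst-case = 30 → IV.

laplace → IV; maximin → IV (agree)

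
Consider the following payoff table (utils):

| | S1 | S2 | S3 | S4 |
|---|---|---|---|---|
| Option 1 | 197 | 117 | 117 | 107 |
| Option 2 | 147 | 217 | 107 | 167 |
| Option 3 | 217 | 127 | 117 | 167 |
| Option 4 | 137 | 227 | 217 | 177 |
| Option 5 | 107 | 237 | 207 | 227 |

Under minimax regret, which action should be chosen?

Column bests: S1=217, S2=237, S3=217, S4=227.
Option 1 regrets: 20, 120, 100, 120 → max 120
Option 2 regrets: 70, 20, 110, 60 → max 110
Option 3 regrets: 0, 110, 100, 60 → max 110
Option 4 regrets: 80, 10, 0, 50 → max 80
Option 5 regrets: 110, 0, 10, 0 → max 110
Smallest max regret = 80 → Option 4.

Option 4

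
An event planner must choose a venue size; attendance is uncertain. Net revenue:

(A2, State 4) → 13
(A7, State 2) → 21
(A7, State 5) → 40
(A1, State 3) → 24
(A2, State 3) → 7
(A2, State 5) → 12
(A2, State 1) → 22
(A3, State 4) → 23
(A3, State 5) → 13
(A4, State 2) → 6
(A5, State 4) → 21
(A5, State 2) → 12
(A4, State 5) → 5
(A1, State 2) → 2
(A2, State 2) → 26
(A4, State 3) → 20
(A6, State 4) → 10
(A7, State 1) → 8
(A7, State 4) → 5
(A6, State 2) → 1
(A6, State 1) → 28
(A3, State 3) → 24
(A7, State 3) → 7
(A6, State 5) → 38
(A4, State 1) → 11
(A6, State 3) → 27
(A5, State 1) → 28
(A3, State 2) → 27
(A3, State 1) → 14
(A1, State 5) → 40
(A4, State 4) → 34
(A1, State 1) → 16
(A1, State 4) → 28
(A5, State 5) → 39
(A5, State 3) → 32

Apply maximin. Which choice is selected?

Row minima: A1=2, A2=7, A3=13, A4=5, A5=12, A6=1, A7=5
Best worst-case = 13 → A3.

A3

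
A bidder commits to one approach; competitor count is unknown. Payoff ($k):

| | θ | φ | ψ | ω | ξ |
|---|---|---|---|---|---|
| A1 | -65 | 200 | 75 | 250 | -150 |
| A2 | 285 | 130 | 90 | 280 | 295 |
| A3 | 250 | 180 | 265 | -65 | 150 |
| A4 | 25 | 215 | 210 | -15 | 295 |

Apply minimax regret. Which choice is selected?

A2

Column bests: θ=285, φ=215, ψ=265, ω=280, ξ=295.
A1 regrets: 350, 15, 190, 30, 445 → max 445
A2 regrets: 0, 85, 175, 0, 0 → max 175
A3 regrets: 35, 35, 0, 345, 145 → max 345
A4 regrets: 260, 0, 55, 295, 0 → max 295
Smallest max regret = 175 → A2.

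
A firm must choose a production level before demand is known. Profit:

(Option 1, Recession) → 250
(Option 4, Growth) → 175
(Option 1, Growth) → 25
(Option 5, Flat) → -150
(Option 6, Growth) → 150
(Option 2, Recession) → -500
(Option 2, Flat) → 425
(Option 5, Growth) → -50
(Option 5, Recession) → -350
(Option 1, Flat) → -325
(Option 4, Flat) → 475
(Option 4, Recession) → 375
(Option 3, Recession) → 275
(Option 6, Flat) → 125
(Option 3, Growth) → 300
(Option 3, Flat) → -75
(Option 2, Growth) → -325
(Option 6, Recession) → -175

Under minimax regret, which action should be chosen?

Option 4

Column bests: Recession=375, Flat=475, Growth=300.
Option 1 regrets: 125, 800, 275 → max 800
Option 2 regrets: 875, 50, 625 → max 875
Option 3 regrets: 100, 550, 0 → max 550
Option 4 regrets: 0, 0, 125 → max 125
Option 5 regrets: 725, 625, 350 → max 725
Option 6 regrets: 550, 350, 150 → max 550
Smallest max regret = 125 → Option 4.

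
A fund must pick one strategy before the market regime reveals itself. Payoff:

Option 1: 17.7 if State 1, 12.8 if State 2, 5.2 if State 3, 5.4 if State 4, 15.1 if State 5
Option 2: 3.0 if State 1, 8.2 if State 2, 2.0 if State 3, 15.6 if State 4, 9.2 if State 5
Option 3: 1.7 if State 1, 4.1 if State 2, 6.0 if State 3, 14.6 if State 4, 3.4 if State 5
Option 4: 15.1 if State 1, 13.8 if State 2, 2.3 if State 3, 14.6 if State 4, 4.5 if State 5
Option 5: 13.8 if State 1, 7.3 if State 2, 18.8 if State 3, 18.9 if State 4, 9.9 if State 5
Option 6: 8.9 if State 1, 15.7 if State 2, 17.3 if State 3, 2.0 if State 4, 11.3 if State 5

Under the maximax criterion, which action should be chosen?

Option 5

Row maxima: Option 1=17.7, Option 2=15.6, Option 3=14.6, Option 4=15.1, Option 5=18.9, Option 6=17.3
Best best-case = 18.9 → Option 5.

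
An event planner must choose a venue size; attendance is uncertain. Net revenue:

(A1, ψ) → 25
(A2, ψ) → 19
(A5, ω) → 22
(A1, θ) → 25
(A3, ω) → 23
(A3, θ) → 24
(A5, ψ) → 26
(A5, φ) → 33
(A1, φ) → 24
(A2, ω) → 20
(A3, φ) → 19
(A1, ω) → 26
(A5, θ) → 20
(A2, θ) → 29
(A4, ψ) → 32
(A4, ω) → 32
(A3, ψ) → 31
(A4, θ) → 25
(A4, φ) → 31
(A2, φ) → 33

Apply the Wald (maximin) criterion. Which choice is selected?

Row minima: A1=24, A2=19, A3=19, A4=25, A5=20
Best worst-case = 25 → A4.

A4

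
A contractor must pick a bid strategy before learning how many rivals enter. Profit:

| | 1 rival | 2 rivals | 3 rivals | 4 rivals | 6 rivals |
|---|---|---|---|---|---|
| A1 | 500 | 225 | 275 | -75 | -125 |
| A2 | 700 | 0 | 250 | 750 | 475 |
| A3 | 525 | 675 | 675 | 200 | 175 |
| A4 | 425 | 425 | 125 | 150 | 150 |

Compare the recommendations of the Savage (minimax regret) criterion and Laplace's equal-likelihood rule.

Column bests: 1 rival=700, 2 rivals=675, 3 rivals=675, 4 rivals=750, 6 rivals=475.
A1 regrets: 200, 450, 400, 825, 600 → max 825
A2 regrets: 0, 675, 425, 0, 0 → max 675
A3 regrets: 175, 0, 0, 550, 300 → max 550
A4 regrets: 275, 250, 550, 600, 325 → max 600
Smallest max regret = 550 → A3.
Row averages: A1=160, A2=435, A3=450, A4=255
Highest average = 450 → A3.

minimax regret → A3; laplace → A3 (agree)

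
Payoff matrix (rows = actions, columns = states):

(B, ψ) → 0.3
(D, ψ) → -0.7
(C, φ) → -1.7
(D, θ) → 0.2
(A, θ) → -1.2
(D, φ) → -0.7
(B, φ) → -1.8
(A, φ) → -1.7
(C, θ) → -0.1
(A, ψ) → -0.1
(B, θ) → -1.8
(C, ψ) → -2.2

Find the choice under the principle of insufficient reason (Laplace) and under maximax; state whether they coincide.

Row averages: A=-1, B=-1.1, C=-4/3, D=-0.4
Highest average = -0.4 → D.
Row maxima: A=-0.1, B=0.3, C=-0.1, D=0.2
Best best-case = 0.3 → B.

laplace → D; maximax → B (disagree)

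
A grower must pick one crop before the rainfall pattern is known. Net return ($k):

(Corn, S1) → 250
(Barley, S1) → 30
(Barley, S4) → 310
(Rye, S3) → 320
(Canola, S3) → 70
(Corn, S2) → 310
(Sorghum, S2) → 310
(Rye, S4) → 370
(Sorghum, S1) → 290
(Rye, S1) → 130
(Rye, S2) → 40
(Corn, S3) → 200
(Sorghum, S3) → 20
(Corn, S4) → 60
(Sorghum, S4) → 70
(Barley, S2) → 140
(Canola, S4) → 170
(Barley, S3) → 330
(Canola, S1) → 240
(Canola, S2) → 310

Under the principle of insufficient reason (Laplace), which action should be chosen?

Rye

Row averages: Rye=215, Corn=205, Barley=202.5, Canola=197.5, Sorghum=172.5
Highest average = 215 → Rye.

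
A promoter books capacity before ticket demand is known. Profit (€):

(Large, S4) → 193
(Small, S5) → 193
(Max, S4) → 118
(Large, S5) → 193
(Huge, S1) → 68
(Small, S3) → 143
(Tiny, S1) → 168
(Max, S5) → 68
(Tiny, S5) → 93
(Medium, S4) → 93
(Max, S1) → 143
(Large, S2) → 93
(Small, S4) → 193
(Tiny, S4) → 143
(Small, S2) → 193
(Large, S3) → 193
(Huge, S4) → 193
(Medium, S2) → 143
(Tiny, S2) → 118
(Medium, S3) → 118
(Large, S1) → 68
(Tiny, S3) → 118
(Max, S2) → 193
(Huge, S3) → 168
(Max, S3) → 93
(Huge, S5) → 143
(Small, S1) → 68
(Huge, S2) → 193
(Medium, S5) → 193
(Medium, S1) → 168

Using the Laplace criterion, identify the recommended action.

Row averages: Tiny=128, Small=158, Medium=143, Large=148, Huge=153, Max=123
Highest average = 158 → Small.

Small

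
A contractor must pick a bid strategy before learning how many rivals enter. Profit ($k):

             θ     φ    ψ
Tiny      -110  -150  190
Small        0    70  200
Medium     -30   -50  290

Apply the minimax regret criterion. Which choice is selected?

Small

Column bests: θ=0, φ=70, ψ=290.
Tiny regrets: 110, 220, 100 → max 220
Small regrets: 0, 0, 90 → max 90
Medium regrets: 30, 120, 0 → max 120
Smallest max regret = 90 → Small.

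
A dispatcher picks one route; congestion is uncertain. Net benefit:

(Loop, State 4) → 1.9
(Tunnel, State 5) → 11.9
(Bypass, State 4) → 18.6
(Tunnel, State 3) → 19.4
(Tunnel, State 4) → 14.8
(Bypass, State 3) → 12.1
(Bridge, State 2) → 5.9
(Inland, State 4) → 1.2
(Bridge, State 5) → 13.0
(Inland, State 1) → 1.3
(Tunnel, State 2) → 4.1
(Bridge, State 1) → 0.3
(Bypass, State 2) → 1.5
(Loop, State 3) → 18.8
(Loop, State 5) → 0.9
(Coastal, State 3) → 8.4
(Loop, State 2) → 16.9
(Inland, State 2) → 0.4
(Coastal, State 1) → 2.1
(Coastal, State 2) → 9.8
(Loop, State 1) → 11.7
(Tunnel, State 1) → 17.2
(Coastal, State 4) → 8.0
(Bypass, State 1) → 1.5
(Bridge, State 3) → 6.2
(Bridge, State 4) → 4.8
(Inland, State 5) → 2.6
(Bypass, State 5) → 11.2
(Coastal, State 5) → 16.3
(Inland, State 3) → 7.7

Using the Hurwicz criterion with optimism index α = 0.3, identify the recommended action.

Tunnel: 0.3·19.4 + 0.7·4.1 = 8.69
Bypass: 0.3·18.6 + 0.7·1.5 = 6.63
Coastal: 0.3·16.3 + 0.7·2.1 = 6.36
Bridge: 0.3·13.0 + 0.7·0.3 = 4.11
Inland: 0.3·7.7 + 0.7·0.4 = 2.59
Loop: 0.3·18.8 + 0.7·0.9 = 6.27
Highest Hurwicz score = 8.69 → Tunnel.

Tunnel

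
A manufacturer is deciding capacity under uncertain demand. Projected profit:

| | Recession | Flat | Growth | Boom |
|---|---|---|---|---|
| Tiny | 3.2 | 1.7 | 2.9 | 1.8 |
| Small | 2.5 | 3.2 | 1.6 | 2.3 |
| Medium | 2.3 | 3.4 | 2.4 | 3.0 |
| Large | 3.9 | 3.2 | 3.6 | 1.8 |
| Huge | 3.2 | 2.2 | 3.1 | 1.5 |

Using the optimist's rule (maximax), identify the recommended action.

Large

Row maxima: Tiny=3.2, Small=3.2, Medium=3.4, Large=3.9, Huge=3.2
Best best-case = 3.9 → Large.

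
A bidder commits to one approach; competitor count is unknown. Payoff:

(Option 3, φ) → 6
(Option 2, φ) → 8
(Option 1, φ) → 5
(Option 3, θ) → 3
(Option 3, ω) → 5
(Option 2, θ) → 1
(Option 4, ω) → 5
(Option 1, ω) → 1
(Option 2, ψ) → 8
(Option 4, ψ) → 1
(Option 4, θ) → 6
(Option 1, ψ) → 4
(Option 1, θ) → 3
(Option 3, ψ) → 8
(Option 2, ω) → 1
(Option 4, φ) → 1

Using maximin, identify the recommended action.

Option 3

Row minima: Option 1=1, Option 2=1, Option 3=3, Option 4=1
Best worst-case = 3 → Option 3.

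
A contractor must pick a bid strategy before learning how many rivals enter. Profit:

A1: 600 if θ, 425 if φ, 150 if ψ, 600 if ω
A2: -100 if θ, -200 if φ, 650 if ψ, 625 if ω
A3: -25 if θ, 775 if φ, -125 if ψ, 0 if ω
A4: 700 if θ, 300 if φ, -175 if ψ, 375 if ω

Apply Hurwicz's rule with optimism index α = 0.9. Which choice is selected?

A3

A1: 0.9·600 + 0.1·150 = 555
A2: 0.9·650 + 0.1·(-200) = 565
A3: 0.9·775 + 0.1·(-125) = 685
A4: 0.9·700 + 0.1·(-175) = 612.5
Highest Hurwicz score = 685 → A3.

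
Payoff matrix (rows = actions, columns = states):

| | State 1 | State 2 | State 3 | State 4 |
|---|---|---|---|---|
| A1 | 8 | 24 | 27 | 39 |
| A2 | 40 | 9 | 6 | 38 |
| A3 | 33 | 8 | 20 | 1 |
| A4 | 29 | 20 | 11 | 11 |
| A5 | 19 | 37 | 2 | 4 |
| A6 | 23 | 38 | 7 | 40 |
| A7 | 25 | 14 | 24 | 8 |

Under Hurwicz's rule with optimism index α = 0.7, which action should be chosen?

A1: 0.7·39 + 0.3·8 = 29.7
A2: 0.7·40 + 0.3·6 = 29.8
A3: 0.7·33 + 0.3·1 = 23.4
A4: 0.7·29 + 0.3·11 = 23.6
A5: 0.7·37 + 0.3·2 = 26.5
A6: 0.7·40 + 0.3·7 = 30.1
A7: 0.7·25 + 0.3·8 = 19.9
Highest Hurwicz score = 30.1 → A6.

A6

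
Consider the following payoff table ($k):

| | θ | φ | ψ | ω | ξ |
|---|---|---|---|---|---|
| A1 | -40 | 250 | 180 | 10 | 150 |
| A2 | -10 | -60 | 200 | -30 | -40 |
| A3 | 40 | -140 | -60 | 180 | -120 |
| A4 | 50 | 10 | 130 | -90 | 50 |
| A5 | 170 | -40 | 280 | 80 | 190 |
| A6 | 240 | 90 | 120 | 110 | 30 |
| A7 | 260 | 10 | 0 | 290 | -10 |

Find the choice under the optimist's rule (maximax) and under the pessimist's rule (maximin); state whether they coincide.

Row maxima: A1=250, A2=200, A3=180, A4=130, A5=280, A6=240, A7=290
Best best-case = 290 → A7.
Row minima: A1=-40, A2=-60, A3=-140, A4=-90, A5=-40, A6=30, A7=-10
Best worst-case = 30 → A6.

maximax → A7; maximin → A6 (disagree)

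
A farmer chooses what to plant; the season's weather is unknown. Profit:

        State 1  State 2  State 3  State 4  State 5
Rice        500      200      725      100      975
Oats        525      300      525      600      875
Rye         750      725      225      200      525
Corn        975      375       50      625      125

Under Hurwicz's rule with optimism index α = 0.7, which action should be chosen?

Rice: 0.7·975 + 0.3·100 = 712.5
Oats: 0.7·875 + 0.3·300 = 702.5
Rye: 0.7·750 + 0.3·200 = 585
Corn: 0.7·975 + 0.3·50 = 697.5
Highest Hurwicz score = 712.5 → Rice.

Rice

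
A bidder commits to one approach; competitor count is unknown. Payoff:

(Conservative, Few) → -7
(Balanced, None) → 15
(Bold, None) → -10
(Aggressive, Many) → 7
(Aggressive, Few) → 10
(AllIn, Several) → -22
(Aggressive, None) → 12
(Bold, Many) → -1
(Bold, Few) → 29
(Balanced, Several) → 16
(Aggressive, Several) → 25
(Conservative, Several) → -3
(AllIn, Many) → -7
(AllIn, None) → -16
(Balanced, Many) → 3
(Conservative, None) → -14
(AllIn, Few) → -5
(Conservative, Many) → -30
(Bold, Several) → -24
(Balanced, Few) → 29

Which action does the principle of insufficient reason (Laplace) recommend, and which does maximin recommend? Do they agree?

Row averages: Conservative=-13.5, Balanced=15.75, Aggressive=13.5, Bold=-1.5, AllIn=-12.5
Highest average = 15.75 → Balanced.
Row minima: Conservative=-30, Balanced=3, Aggressive=7, Bold=-24, AllIn=-22
Best worst-case = 7 → Aggressive.

laplace → Balanced; maximin → Aggressive (disagree)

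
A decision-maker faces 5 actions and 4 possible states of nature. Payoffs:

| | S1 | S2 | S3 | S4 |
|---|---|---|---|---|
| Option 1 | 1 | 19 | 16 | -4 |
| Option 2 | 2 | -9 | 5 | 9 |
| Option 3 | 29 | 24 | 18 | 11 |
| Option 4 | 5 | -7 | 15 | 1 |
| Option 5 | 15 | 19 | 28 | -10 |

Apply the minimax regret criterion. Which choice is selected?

Column bests: S1=29, S2=24, S3=28, S4=11.
Option 1 regrets: 28, 5, 12, 15 → max 28
Option 2 regrets: 27, 33, 23, 2 → max 33
Option 3 regrets: 0, 0, 10, 0 → max 10
Option 4 regrets: 24, 31, 13, 10 → max 31
Option 5 regrets: 14, 5, 0, 21 → max 21
Smallest max regret = 10 → Option 3.

Option 3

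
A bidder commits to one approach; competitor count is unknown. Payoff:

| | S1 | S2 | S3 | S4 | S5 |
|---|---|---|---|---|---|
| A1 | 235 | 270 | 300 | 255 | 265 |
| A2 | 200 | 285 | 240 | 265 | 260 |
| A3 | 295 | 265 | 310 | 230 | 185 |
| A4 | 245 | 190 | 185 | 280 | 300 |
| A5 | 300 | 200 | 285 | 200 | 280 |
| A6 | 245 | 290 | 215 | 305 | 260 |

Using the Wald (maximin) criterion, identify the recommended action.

Row minima: A1=235, A2=200, A3=185, A4=185, A5=200, A6=215
Best worst-case = 235 → A1.

A1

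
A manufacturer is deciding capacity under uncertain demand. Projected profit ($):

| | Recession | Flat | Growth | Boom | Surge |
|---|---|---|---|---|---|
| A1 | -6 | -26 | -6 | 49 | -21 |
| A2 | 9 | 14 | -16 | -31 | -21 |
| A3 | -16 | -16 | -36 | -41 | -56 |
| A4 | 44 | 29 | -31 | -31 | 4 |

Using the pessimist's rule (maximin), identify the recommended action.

A1

Row minima: A1=-26, A2=-31, A3=-56, A4=-31
Best worst-case = -26 → A1.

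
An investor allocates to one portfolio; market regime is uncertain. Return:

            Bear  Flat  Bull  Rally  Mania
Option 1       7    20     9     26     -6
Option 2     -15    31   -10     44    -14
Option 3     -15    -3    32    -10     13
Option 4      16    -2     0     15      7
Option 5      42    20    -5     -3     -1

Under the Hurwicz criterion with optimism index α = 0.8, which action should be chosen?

Option 1: 0.8·26 + 0.2·(-6) = 19.6
Option 2: 0.8·44 + 0.2·(-15) = 32.2
Option 3: 0.8·32 + 0.2·(-15) = 22.6
Option 4: 0.8·16 + 0.2·(-2) = 12.4
Option 5: 0.8·42 + 0.2·(-5) = 32.6
Highest Hurwicz score = 32.6 → Option 5.

Option 5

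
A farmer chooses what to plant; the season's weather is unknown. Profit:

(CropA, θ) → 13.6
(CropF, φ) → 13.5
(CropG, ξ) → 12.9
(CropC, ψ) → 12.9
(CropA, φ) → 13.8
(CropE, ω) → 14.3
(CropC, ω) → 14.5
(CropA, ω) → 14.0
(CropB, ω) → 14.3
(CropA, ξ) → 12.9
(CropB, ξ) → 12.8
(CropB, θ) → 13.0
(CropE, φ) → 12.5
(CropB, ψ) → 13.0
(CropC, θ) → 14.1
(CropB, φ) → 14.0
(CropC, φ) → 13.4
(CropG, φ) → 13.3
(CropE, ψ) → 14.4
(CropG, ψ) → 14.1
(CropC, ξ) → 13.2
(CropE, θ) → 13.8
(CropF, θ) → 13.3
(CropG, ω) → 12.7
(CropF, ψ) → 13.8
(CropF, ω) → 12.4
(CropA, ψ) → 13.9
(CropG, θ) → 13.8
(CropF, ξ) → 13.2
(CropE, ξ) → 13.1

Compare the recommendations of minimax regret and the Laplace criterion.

minimax regret → CropA; laplace → CropA (agree)

Column bests: θ=14.1, φ=14.0, ψ=14.4, ω=14.5, ξ=13.2.
CropF regrets: 0.8, 0.5, 0.6, 2.1, 0.0 → max 2.1
CropE regrets: 0.3, 1.5, 0.0, 0.2, 0.1 → max 1.5
CropA regrets: 0.5, 0.2, 0.5, 0.5, 0.3 → max 0.5
CropG regrets: 0.3, 0.7, 0.3, 1.8, 0.3 → max 1.8
CropC regrets: 0.0, 0.6, 1.5, 0.0, 0.0 → max 1.5
CropB regrets: 1.1, 0.0, 1.4, 0.2, 0.4 → max 1.4
Smallest max regret = 0.5 → CropA.
Row averages: CropF=13.24, CropE=13.62, CropA=13.64, CropG=13.36, CropC=13.62, CropB=13.42
Highest average = 13.64 → CropA.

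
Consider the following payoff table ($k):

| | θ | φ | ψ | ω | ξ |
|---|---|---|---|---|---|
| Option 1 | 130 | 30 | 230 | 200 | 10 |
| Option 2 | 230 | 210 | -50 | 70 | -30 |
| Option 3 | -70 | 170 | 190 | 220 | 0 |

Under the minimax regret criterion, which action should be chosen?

Option 1

Column bests: θ=230, φ=210, ψ=230, ω=220, ξ=10.
Option 1 regrets: 100, 180, 0, 20, 0 → max 180
Option 2 regrets: 0, 0, 280, 150, 40 → max 280
Option 3 regrets: 300, 40, 40, 0, 10 → max 300
Smallest max regret = 180 → Option 1.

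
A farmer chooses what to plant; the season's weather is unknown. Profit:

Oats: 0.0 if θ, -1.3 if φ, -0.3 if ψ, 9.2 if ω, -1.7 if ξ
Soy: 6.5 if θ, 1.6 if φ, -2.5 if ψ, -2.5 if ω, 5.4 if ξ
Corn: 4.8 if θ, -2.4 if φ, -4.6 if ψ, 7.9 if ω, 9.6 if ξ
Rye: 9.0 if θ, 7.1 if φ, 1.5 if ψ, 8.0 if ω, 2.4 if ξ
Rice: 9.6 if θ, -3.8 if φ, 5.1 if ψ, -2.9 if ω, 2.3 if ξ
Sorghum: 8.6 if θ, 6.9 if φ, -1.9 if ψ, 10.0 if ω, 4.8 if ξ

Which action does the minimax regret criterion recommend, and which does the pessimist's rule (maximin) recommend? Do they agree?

minimax regret → Sorghum; maximin → Rye (disagree)

Column bests: θ=9.6, φ=7.1, ψ=5.1, ω=10.0, ξ=9.6.
Oats regrets: 9.6, 8.4, 5.4, 0.8, 11.3 → max 11.3
Soy regrets: 3.1, 5.5, 7.6, 12.5, 4.2 → max 12.5
Corn regrets: 4.8, 9.5, 9.7, 2.1, 0.0 → max 9.7
Rye regrets: 0.6, 0.0, 3.6, 2.0, 7.2 → max 7.2
Rice regrets: 0.0, 10.9, 0.0, 12.9, 7.3 → max 12.9
Sorghum regrets: 1.0, 0.2, 7.0, 0.0, 4.8 → max 7.0
Smallest max regret = 7.0 → Sorghum.
Row minima: Oats=-1.7, Soy=-2.5, Corn=-4.6, Rye=1.5, Rice=-3.8, Sorghum=-1.9
Best worst-case = 1.5 → Rye.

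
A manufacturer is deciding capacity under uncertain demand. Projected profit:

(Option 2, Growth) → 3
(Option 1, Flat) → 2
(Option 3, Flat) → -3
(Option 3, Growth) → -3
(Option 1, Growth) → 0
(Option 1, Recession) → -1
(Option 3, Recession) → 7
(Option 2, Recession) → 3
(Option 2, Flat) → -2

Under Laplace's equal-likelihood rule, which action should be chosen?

Option 2

Row averages: Option 1=1/3, Option 2=4/3, Option 3=1/3
Highest average = 4/3 → Option 2.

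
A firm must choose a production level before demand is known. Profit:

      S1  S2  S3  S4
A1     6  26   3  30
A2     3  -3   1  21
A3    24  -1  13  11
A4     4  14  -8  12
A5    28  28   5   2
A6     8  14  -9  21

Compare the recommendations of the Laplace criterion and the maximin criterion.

laplace → A1; maximin → A1 (agree)

Row averages: A1=16.25, A2=5.5, A3=11.75, A4=5.5, A5=15.75, A6=8.5
Highest average = 16.25 → A1.
Row minima: A1=3, A2=-3, A3=-1, A4=-8, A5=2, A6=-9
Best worst-case = 3 → A1.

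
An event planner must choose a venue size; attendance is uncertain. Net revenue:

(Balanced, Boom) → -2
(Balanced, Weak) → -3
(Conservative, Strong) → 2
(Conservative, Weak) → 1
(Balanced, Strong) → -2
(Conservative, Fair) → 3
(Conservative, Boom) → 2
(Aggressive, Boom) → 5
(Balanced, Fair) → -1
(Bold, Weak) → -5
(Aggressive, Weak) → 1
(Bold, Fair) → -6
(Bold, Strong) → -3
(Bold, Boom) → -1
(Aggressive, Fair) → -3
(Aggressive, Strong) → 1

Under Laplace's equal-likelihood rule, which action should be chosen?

Row averages: Conservative=2, Balanced=-2, Aggressive=1, Bold=-3.75
Highest average = 2 → Conservative.

Conservative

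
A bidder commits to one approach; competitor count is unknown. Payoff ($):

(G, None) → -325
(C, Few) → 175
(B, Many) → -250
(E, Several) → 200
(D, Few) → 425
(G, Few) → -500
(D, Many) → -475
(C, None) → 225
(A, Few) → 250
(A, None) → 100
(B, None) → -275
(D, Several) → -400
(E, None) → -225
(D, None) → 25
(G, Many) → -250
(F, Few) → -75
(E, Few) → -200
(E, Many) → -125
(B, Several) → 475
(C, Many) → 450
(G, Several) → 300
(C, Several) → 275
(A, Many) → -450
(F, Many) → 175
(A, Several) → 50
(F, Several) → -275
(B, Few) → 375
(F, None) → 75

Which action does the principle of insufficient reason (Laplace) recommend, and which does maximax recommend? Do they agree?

laplace → C; maximax → B (disagree)

Row averages: A=-12.5, B=81.25, C=281.25, D=-106.25, E=-87.5, F=-25, G=-193.75
Highest average = 281.25 → C.
Row maxima: A=250, B=475, C=450, D=425, E=200, F=175, G=300
Best best-case = 475 → B.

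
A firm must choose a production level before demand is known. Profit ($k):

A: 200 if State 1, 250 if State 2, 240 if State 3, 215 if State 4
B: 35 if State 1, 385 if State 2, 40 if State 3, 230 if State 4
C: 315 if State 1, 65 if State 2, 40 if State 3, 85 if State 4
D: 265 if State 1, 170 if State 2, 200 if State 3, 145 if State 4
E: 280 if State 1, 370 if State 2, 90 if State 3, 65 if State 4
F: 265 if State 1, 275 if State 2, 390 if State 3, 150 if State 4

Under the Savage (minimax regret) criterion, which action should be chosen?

Column bests: State 1=315, State 2=385, State 3=390, State 4=230.
A regrets: 115, 135, 150, 15 → max 150
B regrets: 280, 0, 350, 0 → max 350
C regrets: 0, 320, 350, 145 → max 350
D regrets: 50, 215, 190, 85 → max 215
E regrets: 35, 15, 300, 165 → max 300
F regrets: 50, 110, 0, 80 → max 110
Smallest max regret = 110 → F.

F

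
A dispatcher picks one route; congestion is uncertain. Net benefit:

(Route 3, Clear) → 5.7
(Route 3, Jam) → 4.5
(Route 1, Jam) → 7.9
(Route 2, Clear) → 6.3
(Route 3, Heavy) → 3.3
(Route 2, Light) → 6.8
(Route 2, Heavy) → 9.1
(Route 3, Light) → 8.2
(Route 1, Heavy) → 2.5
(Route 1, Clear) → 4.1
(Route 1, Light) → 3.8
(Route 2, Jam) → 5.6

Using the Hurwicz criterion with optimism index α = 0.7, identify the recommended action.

Route 2

Route 1: 0.7·7.9 + 0.3·2.5 = 6.28
Route 2: 0.7·9.1 + 0.3·5.6 = 8.05
Route 3: 0.7·8.2 + 0.3·3.3 = 6.73
Highest Hurwicz score = 8.05 → Route 2.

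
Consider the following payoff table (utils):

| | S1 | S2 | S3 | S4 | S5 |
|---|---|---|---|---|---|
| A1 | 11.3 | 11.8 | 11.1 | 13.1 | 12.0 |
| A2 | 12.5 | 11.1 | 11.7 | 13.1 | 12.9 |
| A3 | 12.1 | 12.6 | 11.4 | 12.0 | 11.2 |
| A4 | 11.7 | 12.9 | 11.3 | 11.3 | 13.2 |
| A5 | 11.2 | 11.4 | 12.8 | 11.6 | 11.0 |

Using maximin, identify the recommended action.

Row minima: A1=11.1, A2=11.1, A3=11.2, A4=11.3, A5=11.0
Best worst-case = 11.3 → A4.

A4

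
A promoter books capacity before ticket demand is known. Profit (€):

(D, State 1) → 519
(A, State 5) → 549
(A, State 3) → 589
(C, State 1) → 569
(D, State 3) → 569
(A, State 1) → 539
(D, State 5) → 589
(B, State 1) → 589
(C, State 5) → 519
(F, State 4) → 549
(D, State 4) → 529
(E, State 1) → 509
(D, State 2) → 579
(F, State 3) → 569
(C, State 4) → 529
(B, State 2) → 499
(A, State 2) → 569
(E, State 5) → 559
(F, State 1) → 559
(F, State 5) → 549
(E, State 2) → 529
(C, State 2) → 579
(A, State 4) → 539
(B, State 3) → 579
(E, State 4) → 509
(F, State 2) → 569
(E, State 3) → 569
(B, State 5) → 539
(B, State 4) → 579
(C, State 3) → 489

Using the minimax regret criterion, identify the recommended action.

F

Column bests: State 1=589, State 2=579, State 3=589, State 4=579, State 5=589.
A regrets: 50, 10, 0, 40, 40 → max 50
B regrets: 0, 80, 10, 0, 50 → max 80
C regrets: 20, 0, 100, 50, 70 → max 100
D regrets: 70, 0, 20, 50, 0 → max 70
E regrets: 80, 50, 20, 70, 30 → max 80
F regrets: 30, 10, 20, 30, 40 → max 40
Smallest max regret = 40 → F.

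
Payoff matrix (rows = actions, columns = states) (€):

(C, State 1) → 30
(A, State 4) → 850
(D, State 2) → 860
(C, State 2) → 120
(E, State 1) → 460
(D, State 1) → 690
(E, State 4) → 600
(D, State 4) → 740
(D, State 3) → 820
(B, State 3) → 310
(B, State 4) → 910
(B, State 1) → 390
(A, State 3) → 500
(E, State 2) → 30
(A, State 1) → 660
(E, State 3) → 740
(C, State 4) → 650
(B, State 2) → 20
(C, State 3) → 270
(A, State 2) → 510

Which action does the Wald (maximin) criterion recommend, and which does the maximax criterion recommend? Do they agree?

maximin → D; maximax → B (disagree)

Row minima: A=500, B=20, C=30, D=690, E=30
Best worst-case = 690 → D.
Row maxima: A=850, B=910, C=650, D=860, E=740
Best best-case = 910 → B.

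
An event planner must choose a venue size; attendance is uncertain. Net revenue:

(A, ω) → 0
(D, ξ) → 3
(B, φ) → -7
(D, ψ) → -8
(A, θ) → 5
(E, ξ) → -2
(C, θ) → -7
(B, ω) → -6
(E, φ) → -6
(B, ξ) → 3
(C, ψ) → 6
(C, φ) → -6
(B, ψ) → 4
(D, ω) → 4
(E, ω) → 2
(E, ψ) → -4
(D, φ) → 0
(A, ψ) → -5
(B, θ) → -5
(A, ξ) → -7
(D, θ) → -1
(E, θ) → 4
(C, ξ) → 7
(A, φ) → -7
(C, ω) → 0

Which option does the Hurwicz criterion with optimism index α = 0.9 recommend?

A: 0.9·5 + 0.1·(-7) = 3.8
B: 0.9·4 + 0.1·(-7) = 2.9
C: 0.9·7 + 0.1·(-7) = 5.6
D: 0.9·4 + 0.1·(-8) = 2.8
E: 0.9·4 + 0.1·(-6) = 3
Highest Hurwicz score = 5.6 → C.

C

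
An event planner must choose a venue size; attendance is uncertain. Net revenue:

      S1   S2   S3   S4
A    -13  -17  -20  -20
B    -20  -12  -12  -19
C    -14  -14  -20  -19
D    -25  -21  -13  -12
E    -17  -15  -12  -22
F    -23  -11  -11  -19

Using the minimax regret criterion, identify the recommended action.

B

Column bests: S1=-13, S2=-11, S3=-11, S4=-12.
A regrets: 0, 6, 9, 8 → max 9
B regrets: 7, 1, 1, 7 → max 7
C regrets: 1, 3, 9, 7 → max 9
D regrets: 12, 10, 2, 0 → max 12
E regrets: 4, 4, 1, 10 → max 10
F regrets: 10, 0, 0, 7 → max 10
Smallest max regret = 7 → B.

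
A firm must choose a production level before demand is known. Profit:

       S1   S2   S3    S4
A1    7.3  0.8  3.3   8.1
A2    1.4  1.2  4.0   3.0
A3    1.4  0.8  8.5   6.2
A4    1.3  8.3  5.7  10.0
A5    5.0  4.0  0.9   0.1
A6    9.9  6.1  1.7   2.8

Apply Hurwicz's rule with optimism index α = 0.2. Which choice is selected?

A1: 0.2·8.1 + 0.8·0.8 = 2.26
A2: 0.2·4.0 + 0.8·1.2 = 1.76
A3: 0.2·8.5 + 0.8·0.8 = 2.34
A4: 0.2·10.0 + 0.8·1.3 = 3.04
A5: 0.2·5.0 + 0.8·0.1 = 1.08
A6: 0.2·9.9 + 0.8·1.7 = 3.34
Highest Hurwicz score = 3.34 → A6.

A6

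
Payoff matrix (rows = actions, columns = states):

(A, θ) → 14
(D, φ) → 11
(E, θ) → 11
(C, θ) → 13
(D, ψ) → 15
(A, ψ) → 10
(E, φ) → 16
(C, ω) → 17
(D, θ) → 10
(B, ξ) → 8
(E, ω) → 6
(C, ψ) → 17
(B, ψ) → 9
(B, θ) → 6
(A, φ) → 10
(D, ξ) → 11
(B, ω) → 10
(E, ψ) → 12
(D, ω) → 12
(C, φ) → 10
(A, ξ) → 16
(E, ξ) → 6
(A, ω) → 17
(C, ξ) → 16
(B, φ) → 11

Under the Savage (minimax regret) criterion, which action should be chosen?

Column bests: θ=14, φ=16, ψ=17, ω=17, ξ=16.
A regrets: 0, 6, 7, 0, 0 → max 7
B regrets: 8, 5, 8, 7, 8 → max 8
C regrets: 1, 6, 0, 0, 0 → max 6
D regrets: 4, 5, 2, 5, 5 → max 5
E regrets: 3, 0, 5, 11, 10 → max 11
Smallest max regret = 5 → D.

D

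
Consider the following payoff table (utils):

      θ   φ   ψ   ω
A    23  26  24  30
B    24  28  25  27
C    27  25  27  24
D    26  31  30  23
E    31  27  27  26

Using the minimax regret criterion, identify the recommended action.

E

Column bests: θ=31, φ=31, ψ=30, ω=30.
A regrets: 8, 5, 6, 0 → max 8
B regrets: 7, 3, 5, 3 → max 7
C regrets: 4, 6, 3, 6 → max 6
D regrets: 5, 0, 0, 7 → max 7
E regrets: 0, 4, 3, 4 → max 4
Smallest max regret = 4 → E.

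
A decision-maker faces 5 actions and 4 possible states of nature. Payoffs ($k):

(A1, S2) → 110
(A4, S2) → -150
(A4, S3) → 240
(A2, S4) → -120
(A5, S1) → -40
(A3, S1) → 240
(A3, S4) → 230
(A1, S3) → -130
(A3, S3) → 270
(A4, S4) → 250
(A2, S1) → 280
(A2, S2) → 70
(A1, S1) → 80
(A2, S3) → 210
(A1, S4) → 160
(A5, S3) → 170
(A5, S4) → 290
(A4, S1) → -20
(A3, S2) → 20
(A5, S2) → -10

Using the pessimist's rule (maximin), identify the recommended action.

A3

Row minima: A1=-130, A2=-120, A3=20, A4=-150, A5=-40
Best worst-case = 20 → A3.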